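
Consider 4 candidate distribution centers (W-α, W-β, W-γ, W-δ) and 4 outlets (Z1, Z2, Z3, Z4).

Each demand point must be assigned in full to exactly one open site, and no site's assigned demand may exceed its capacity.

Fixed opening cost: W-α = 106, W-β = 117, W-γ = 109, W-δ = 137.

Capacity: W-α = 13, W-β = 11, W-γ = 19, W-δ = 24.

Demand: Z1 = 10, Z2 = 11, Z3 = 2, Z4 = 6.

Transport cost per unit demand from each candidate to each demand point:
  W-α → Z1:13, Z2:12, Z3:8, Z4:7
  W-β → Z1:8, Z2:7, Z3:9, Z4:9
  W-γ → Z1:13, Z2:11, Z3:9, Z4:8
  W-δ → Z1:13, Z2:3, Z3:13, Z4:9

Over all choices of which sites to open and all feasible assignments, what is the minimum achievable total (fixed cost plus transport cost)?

447

Open {W-β, W-δ}; cheapest assignment that respects the capacities:
  W-β (cap 11, load 10): Z1 — cost 10×8 = 80
  W-δ (cap 24, load 19): Z2, Z3, Z4 — cost 11×3 + 2×13 + 6×9 = 113
  Shipping 193, fixed 254 → total 447.
  Any other capacity-feasible assignment to {W-β, W-δ} ships for at least 193.
Compare {W-α, W-δ}: its best feasible assignment gives total 464.
Compare {W-γ, W-δ}: its best feasible assignment gives total 475.
Every other set of open sites that can feasibly serve all demand totals ≥ 464 even under its best assignment. Minimum: 447.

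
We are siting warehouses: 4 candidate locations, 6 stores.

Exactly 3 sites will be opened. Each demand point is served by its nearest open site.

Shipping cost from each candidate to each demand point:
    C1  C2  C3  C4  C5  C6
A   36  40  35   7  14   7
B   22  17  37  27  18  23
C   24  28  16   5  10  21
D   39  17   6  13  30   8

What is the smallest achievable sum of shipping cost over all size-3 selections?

Open {B, C, D}.
  C1→B 22, C2→B 17, C3→D 6, C4→C 5, C5→C 10, C6→D 8  ⇒ total 68.
Compare {A, C, D}: total 69.
Compare {A, B, D}: total 73.
No size-3 selection does better; minimum is 68.

68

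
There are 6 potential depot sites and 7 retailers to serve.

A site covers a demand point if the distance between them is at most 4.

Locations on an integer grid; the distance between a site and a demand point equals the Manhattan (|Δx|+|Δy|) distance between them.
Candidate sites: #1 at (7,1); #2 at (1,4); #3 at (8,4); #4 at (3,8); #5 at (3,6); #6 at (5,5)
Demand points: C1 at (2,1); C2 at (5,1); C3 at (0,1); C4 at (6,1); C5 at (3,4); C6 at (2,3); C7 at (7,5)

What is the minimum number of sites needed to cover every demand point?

Coverage sets (demand points within 4 of each site):
  #1: {C2, C4, C7}
  #2: {C1, C3, C5, C6}
  #3: {C7}
  #4: {C5}
  #5: {C5, C6}
  #6: {C2, C5, C7}
No single site covers all 7 demand points.
But {#1, #2} covers everything, so the minimum is 2.

2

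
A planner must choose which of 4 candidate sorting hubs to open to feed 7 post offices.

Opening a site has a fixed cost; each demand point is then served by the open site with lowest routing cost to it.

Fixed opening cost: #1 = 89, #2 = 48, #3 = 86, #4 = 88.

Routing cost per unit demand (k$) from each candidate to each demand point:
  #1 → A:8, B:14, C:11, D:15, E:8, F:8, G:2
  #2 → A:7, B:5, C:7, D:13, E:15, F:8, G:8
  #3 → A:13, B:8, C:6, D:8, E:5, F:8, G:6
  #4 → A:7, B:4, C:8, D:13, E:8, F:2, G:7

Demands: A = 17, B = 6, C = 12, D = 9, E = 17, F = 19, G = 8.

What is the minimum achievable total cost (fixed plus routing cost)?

632

Open {#3, #4}: assign each demand point to its cheapest open site.
  A→#4 17×7=119, B→#4 6×4=24, C→#3 12×6=72, D→#3 9×8=72, E→#3 17×5=85, F→#4 19×2=38, G→#3 8×6=48
  routing cost 458, fixed 174 → total 632.
Compare {#4}: routing cost 586 + fixed 88 = 674.
Compare {#2, #3, #4}: routing cost 458 + fixed 222 = 680.
Compare {#1, #3, #4}: routing cost 426 + fixed 263 = 689.
All other subsets cost ≥ 674. Minimum total cost: 632.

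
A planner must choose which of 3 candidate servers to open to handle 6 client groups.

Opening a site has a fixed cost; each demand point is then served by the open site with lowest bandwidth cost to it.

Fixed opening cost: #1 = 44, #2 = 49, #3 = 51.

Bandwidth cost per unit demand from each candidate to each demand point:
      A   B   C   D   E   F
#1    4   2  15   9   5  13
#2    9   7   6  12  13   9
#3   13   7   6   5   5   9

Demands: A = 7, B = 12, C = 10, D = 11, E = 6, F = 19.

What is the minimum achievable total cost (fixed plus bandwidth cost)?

Open {#1, #3}: assign each demand point to its cheapest open site.
  A→#1 7×4=28, B→#1 12×2=24, C→#3 10×6=60, D→#3 11×5=55, E→#1 6×5=30, F→#3 19×9=171
  bandwidth cost 368, fixed 95 → total 463.
Compare {#1, #2}: bandwidth cost 412 + fixed 93 = 505.
Compare {#1, #2, #3}: bandwidth cost 368 + fixed 144 = 512.
Compare {#3}: bandwidth cost 491 + fixed 51 = 542.
All other subsets cost ≥ 505. Minimum total cost: 463.

463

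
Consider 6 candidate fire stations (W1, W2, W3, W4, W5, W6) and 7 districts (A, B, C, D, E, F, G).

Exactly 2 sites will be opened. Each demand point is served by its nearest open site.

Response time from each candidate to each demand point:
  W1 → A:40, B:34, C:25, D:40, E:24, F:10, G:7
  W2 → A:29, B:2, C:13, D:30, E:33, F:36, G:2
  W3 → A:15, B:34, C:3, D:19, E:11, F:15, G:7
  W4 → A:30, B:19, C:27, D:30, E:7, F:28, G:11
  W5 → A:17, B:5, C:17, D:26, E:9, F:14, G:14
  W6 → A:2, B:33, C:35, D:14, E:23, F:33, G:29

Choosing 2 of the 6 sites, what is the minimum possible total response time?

Open {W2, W3}.
  A→W3 15, B→W2 2, C→W3 3, D→W3 19, E→W3 11, F→W3 15, G→W2 2  ⇒ total 67.
Compare {W3, W5}: total 72.
Compare {W5, W6}: total 75.
No size-2 selection does better; minimum is 67.

67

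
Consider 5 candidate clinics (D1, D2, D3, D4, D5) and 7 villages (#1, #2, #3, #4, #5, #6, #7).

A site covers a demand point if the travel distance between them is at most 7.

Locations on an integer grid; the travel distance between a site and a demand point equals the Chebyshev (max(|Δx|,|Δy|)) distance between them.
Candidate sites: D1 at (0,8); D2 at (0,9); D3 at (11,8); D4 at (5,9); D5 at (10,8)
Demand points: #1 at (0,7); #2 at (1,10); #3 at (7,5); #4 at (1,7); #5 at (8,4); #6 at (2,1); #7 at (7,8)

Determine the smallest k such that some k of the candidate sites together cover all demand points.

2

Coverage sets (demand points within 7 of each site):
  D1: {#1, #2, #3, #4, #6, #7}
  D2: {#1, #2, #3, #4, #7}
  D3: {#3, #5, #7}
  D4: {#1, #2, #3, #4, #5, #7}
  D5: {#3, #5, #7}
No single site covers all 7 demand points.
But {D1, D3} covers everything, so the minimum is 2.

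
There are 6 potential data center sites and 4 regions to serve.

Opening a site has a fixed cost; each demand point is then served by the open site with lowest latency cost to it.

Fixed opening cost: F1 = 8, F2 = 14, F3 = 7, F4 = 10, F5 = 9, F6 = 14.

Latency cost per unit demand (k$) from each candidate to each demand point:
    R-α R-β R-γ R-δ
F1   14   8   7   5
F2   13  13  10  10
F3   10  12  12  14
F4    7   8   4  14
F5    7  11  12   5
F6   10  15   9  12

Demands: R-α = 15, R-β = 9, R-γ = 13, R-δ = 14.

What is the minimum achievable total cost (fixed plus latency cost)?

317

Open {F1, F4}: assign each demand point to its cheapest open site.
  R-α→F4 15×7=105, R-β→F1 9×8=72, R-γ→F4 13×4=52, R-δ→F1 14×5=70
  latency cost 299, fixed 18 → total 317.
Compare {F4, F5}: latency cost 299 + fixed 19 = 318.
Compare {F1, F3, F4}: latency cost 299 + fixed 25 = 324.
Compare {F3, F4, F5}: latency cost 299 + fixed 26 = 325.
All other subsets cost ≥ 318. Minimum total cost: 317.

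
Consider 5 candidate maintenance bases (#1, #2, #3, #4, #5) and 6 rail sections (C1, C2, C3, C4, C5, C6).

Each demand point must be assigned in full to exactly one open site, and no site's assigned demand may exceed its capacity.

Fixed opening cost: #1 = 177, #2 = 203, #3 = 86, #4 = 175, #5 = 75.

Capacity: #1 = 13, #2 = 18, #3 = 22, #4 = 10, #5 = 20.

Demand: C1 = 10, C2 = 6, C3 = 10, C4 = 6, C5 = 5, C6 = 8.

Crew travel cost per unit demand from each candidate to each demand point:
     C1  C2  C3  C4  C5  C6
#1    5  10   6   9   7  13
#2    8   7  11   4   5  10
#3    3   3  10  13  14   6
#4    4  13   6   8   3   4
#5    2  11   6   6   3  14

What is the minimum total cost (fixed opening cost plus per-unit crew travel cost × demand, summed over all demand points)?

559

Open {#2, #3, #5}; cheapest assignment that respects the capacities:
  #2 (cap 18, load 11): C4, C5 — cost 6×4 + 5×5 = 49
  #3 (cap 22, load 14): C2, C6 — cost 6×3 + 8×6 = 66
  #5 (cap 20, load 20): C1, C3 — cost 10×2 + 10×6 = 80
  Shipping 195, fixed 364 → total 559.
  Any other capacity-feasible assignment to {#2, #3, #5} ships for at least 195.
Compare {#3, #4, #5}: its best feasible assignment gives total 569.
Compare {#1, #3, #5}: its best feasible assignment gives total 573.
Every other set of open sites that can feasibly serve all demand totals ≥ 569 even under its best assignment. Minimum: 559.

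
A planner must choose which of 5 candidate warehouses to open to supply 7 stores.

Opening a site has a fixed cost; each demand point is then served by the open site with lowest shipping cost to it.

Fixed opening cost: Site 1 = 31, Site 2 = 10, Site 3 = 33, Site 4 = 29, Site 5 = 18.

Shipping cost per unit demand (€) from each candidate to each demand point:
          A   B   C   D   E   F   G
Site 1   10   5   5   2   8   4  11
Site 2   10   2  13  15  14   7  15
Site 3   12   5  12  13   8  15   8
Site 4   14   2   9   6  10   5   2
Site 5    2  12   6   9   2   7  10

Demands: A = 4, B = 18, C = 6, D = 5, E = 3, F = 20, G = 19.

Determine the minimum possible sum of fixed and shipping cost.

286

Open {Site 1, Site 4, Site 5}: assign each demand point to its cheapest open site.
  A→Site 5 4×2=8, B→Site 4 18×2=36, C→Site 1 6×5=30, D→Site 1 5×2=10, E→Site 5 3×2=6, F→Site 1 20×4=80, G→Site 4 19×2=38
  shipping cost 208, fixed 78 → total 286.
Compare {Site 1, Site 2, Site 4, Site 5}: shipping cost 208 + fixed 88 = 296.
Compare {Site 4, Site 5}: shipping cost 254 + fixed 47 = 301.
Compare {Site 2, Site 4, Site 5}: shipping cost 254 + fixed 57 = 311.
All other subsets cost ≥ 296. Minimum total cost: 286.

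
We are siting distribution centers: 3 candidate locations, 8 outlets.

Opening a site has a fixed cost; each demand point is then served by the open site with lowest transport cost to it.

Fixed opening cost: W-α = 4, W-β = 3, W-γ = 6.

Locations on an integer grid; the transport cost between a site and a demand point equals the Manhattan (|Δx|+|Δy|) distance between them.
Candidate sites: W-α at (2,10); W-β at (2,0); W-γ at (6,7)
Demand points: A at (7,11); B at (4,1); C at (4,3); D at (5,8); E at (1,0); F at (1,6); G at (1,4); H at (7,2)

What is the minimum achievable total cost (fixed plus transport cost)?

Open {W-β, W-γ}: assign each demand point to its cheapest open site.
  A→W-γ 5, B→W-β 3, C→W-β 5, D→W-γ 2, E→W-β 1, F→W-γ 6, G→W-β 5, H→W-γ 6
  transport cost 33, fixed 9 → total 42.
Compare {W-α, W-β}: transport cost 37 + fixed 7 = 44.
Compare {W-α, W-β, W-γ}: transport cost 32 + fixed 13 = 45.
Compare {W-β}: transport cost 55 + fixed 3 = 58.
All other subsets cost ≥ 44. Minimum total cost: 42.

42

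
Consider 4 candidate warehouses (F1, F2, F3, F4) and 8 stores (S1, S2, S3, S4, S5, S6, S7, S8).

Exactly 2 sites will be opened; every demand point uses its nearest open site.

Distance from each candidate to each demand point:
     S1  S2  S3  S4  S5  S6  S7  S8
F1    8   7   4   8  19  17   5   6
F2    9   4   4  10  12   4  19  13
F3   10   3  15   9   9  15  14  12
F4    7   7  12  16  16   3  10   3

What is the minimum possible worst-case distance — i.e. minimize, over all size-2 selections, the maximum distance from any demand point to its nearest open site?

Open {F1, F2}.
  Farthest demand point is S5 at distance 12 (to F2); all others are ≤ 12.
With {F2, F4} the worst case is 12.
With {F3, F4} the worst case is 12.
No size-2 selection achieves below 12.

12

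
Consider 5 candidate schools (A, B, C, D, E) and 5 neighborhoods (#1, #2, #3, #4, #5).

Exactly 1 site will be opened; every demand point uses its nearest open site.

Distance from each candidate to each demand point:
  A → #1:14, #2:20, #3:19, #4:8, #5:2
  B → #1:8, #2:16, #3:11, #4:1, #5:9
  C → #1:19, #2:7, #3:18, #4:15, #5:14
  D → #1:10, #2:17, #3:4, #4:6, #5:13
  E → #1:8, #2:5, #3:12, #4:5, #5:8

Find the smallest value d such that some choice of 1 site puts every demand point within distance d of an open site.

Open {E}.
  Farthest demand point is #3 at distance 12 (to E); all others are ≤ 12.
With {B} the worst case is 16.
With {D} the worst case is 17.
No size-1 selection achieves below 12.

12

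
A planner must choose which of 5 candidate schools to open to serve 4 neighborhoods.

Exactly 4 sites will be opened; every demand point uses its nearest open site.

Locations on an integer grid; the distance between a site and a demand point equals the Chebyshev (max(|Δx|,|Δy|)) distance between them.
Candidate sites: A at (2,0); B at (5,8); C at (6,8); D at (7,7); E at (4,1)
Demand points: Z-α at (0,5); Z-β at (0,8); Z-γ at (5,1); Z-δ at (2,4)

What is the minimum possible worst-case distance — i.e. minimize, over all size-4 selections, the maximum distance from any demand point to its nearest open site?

Open {A, B, C, D}.
  Farthest demand point is Z-α at distance 5 (to A); all others are ≤ 5.
With {A, B, C, E} the worst case is 5.
With {A, B, D, E} the worst case is 5.
No size-4 selection achieves below 5.

5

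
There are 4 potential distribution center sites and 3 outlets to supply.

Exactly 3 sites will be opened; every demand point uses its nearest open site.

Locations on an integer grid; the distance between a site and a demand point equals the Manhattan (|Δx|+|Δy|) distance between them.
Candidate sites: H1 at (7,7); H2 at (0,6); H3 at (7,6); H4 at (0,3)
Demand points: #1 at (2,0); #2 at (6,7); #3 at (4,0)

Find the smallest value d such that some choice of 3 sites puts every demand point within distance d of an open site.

Open {H1, H2, H4}.
  Farthest demand point is #3 at distance 7 (to H4); all others are ≤ 7.
With {H1, H3, H4} the worst case is 7.
With {H2, H3, H4} the worst case is 7.
No size-3 selection achieves below 7.

7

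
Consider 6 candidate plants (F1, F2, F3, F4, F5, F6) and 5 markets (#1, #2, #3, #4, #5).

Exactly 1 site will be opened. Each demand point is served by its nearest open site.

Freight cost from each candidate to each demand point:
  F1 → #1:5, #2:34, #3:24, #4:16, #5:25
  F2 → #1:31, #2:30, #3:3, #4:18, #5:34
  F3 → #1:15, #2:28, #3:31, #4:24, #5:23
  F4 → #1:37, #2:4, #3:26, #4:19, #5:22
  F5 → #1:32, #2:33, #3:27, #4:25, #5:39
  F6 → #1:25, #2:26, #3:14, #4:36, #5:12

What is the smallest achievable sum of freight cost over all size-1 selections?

104

Open {F1}.
  #1→F1 5, #2→F1 34, #3→F1 24, #4→F1 16, #5→F1 25  ⇒ total 104.
Compare {F4}: total 108.
Compare {F6}: total 113.
No size-1 selection does better; minimum is 104.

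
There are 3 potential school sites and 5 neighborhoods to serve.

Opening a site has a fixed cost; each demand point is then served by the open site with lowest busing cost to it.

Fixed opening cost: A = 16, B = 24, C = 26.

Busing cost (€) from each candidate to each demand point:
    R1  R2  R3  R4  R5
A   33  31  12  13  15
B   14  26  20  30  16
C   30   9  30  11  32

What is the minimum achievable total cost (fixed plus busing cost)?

Open {A, C}: assign each demand point to its cheapest open site.
  R1→C 30, R2→C 9, R3→A 12, R4→C 11, R5→A 15
  busing cost 77, fixed 42 → total 119.
Compare {A}: busing cost 104 + fixed 16 = 120.
Compare {A, B}: busing cost 80 + fixed 40 = 120.
Compare {B, C}: busing cost 70 + fixed 50 = 120.
All other subsets cost ≥ 120. Minimum total cost: 119.

119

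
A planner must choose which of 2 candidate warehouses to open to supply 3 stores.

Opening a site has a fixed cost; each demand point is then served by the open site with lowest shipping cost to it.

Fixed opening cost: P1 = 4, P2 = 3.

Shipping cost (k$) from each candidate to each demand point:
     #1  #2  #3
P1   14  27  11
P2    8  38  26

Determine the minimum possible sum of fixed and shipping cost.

Open {P1, P2}: assign each demand point to its cheapest open site.
  #1→P2 8, #2→P1 27, #3→P1 11
  shipping cost 46, fixed 7 → total 53.
Compare {P1}: shipping cost 52 + fixed 4 = 56.
Compare {P2}: shipping cost 72 + fixed 3 = 75.

53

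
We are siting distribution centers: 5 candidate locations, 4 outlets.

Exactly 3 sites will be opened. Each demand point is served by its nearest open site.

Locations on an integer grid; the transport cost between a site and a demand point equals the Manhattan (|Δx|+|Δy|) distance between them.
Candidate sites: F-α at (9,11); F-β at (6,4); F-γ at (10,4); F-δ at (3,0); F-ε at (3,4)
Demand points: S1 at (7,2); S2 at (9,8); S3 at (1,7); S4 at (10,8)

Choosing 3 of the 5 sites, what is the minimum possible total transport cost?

15

Open {F-α, F-β, F-ε}.
  S1→F-β 3, S2→F-α 3, S3→F-ε 5, S4→F-α 4  ⇒ total 15.
Compare {F-α, F-γ, F-ε}: total 17.
Compare {F-β, F-γ, F-ε}: total 17.
No size-3 selection does better; minimum is 15.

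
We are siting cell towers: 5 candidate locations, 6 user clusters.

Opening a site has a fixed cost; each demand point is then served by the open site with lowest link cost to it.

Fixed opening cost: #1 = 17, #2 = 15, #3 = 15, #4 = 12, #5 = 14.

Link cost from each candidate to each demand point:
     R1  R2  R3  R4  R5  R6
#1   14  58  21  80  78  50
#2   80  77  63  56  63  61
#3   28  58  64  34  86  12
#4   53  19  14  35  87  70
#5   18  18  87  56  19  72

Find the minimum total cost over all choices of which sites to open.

Open {#3, #4, #5}: assign each demand point to its cheapest open site.
  R1→#5 18, R2→#5 18, R3→#4 14, R4→#3 34, R5→#5 19, R6→#3 12
  link cost 115, fixed 41 → total 156.
Compare {#1, #3, #5}: link cost 118 + fixed 46 = 164.
Compare {#1, #3, #4, #5}: link cost 111 + fixed 58 = 169.
Compare {#2, #3, #4, #5}: link cost 115 + fixed 56 = 171.
All other subsets cost ≥ 164. Minimum total cost: 156.

156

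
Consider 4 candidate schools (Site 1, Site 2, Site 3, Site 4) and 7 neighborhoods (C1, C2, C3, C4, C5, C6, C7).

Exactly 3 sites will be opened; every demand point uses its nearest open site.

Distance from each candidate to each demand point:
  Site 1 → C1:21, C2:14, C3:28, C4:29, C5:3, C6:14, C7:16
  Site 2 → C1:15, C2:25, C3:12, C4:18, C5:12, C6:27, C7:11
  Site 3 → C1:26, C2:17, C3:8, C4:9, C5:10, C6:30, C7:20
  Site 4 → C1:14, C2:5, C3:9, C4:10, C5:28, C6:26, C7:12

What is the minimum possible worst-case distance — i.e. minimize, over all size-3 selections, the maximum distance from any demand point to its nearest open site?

14

Open {Site 1, Site 2, Site 4}.
  Farthest demand point is C1 at distance 14 (to Site 4); all others are ≤ 14.
With {Site 1, Site 3, Site 4} the worst case is 14.
With {Site 1, Site 2, Site 3} the worst case is 15.
No size-3 selection achieves below 14.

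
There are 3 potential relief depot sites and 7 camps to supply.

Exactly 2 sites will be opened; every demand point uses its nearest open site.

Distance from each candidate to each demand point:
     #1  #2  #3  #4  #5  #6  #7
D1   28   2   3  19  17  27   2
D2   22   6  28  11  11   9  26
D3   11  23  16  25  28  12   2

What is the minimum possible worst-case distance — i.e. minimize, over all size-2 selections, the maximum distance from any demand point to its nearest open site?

16

Open {D2, D3}.
  Farthest demand point is #3 at distance 16 (to D3); all others are ≤ 16.
With {D1, D3} the worst case is 19.
With {D1, D2} the worst case is 22.
No size-2 selection achieves below 16.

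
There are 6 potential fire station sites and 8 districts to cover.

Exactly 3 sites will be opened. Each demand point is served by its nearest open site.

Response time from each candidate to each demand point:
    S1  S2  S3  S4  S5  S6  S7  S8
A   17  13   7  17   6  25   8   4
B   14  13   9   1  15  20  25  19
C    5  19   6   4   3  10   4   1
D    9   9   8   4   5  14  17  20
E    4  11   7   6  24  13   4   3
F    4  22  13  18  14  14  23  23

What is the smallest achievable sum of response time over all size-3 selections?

Open {B, C, D}.
  S1→C 5, S2→D 9, S3→C 6, S4→B 1, S5→C 3, S6→C 10, S7→C 4, S8→C 1  ⇒ total 39.
Compare {B, C, E}: total 40.
Compare {C, D, E}: total 41.
No size-3 selection does better; minimum is 39.

39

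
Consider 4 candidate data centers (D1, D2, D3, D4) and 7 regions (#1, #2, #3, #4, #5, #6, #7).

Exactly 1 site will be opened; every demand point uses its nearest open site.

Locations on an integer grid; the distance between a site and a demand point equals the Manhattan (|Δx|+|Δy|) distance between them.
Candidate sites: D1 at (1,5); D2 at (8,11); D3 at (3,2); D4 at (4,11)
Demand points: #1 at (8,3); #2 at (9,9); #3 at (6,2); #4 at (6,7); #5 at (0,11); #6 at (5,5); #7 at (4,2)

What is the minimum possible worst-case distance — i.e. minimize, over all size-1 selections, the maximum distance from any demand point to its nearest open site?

12

Open {D1}.
  Farthest demand point is #2 at distance 12 (to D1); all others are ≤ 12.
With {D4} the worst case is 12.
With {D2} the worst case is 13.
No size-1 selection achieves below 12.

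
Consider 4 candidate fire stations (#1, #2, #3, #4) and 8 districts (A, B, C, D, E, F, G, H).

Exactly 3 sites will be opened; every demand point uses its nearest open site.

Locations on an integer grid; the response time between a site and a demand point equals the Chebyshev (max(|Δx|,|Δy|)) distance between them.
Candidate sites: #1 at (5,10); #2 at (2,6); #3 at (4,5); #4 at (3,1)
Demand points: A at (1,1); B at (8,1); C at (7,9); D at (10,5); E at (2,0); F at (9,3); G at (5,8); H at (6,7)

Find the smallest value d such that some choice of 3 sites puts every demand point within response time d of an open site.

Open {#1, #2, #3}.
  Farthest demand point is D at response time 5 (to #1); all others are ≤ 5.
With {#1, #3, #4} the worst case is 5.
With {#1, #2, #4} the worst case is 6.
No size-3 selection achieves below 5.

5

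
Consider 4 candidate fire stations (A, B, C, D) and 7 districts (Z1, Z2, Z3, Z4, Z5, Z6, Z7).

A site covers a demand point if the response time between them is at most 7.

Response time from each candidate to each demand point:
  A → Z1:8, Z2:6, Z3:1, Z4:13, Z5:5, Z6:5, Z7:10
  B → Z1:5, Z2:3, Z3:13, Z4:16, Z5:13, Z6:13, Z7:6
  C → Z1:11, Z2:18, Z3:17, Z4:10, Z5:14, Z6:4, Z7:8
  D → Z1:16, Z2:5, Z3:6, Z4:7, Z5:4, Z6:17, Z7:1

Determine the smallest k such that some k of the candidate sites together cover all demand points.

Coverage sets (demand points within 7 of each site):
  A: {Z2, Z3, Z5, Z6}
  B: {Z1, Z2, Z7}
  C: {Z6}
  D: {Z2, Z3, Z4, Z5, Z7}
No 2 sites suffice: every size-2 union leaves at least one demand point uncovered.
But {A, B, D} covers everything, so the minimum is 3.

3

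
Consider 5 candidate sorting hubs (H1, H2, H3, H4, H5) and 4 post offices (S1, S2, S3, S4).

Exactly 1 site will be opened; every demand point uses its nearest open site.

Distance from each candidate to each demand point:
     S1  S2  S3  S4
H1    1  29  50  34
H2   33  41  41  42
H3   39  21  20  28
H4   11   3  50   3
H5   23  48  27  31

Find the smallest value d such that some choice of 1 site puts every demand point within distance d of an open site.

39

Open {H3}.
  Farthest demand point is S1 at distance 39 (to H3); all others are ≤ 39.
With {H2} the worst case is 42.
With {H5} the worst case is 48.
No size-1 selection achieves below 39.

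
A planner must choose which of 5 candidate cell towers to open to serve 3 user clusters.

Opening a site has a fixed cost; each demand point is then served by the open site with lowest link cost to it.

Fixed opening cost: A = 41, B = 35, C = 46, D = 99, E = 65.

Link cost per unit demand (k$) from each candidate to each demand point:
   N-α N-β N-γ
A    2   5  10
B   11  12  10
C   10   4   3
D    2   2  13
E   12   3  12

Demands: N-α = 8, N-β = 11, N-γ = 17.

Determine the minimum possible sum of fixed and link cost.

198

Open {A, C}: assign each demand point to its cheapest open site.
  N-α→A 8×2=16, N-β→C 11×4=44, N-γ→C 17×3=51
  link cost 111, fixed 87 → total 198.
Compare {C}: link cost 175 + fixed 46 = 221.
Compare {A, B, C}: link cost 111 + fixed 122 = 233.
Compare {C, D}: link cost 89 + fixed 145 = 234.
All other subsets cost ≥ 221. Minimum total cost: 198.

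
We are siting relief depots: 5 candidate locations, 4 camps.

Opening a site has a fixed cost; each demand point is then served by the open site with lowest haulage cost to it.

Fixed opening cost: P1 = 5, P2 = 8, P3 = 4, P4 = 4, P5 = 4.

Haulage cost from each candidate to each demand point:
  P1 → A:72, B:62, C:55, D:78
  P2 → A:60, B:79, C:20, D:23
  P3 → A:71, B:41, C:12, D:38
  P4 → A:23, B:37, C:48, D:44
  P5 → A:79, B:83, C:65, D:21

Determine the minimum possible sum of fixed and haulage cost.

Open {P3, P4, P5}: assign each demand point to its cheapest open site.
  A→P4 23, B→P4 37, C→P3 12, D→P5 21
  haulage cost 93, fixed 12 → total 105.
Compare {P1, P3, P4, P5}: haulage cost 93 + fixed 17 = 110.
Compare {P2, P3, P4}: haulage cost 95 + fixed 16 = 111.
Compare {P2, P3, P4, P5}: haulage cost 93 + fixed 20 = 113.
All other subsets cost ≥ 110. Minimum total cost: 105.

105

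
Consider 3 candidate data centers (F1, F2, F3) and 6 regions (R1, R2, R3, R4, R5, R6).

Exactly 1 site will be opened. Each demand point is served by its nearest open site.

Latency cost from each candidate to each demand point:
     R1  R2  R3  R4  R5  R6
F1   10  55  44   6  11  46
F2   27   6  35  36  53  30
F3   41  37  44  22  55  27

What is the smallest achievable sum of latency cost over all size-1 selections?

172

Open {F1}.
  R1→F1 10, R2→F1 55, R3→F1 44, R4→F1 6, R5→F1 11, R6→F1 46  ⇒ total 172.
Compare {F2}: total 187.
Compare {F3}: total 226.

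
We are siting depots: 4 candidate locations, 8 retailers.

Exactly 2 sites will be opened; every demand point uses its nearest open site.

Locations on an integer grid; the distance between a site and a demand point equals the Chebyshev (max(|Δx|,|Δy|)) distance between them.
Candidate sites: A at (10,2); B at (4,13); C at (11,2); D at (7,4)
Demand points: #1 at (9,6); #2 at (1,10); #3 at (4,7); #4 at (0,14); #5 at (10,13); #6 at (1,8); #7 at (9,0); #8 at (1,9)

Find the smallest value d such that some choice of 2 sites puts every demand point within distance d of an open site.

6

Open {A, B}.
  Farthest demand point is #3 at distance 6 (to A); all others are ≤ 6.
With {B, C} the worst case is 6.
With {B, D} the worst case is 6.
No size-2 selection achieves below 6.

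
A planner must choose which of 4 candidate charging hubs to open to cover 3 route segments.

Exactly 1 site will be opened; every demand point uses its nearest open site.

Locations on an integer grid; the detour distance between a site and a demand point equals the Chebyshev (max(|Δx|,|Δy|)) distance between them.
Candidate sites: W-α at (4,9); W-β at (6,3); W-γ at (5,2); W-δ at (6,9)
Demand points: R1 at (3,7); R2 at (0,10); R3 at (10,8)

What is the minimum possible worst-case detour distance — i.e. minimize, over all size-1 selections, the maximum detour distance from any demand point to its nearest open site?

Open {W-α}.
  Farthest demand point is R3 at detour distance 6 (to W-α); all others are ≤ 6.
With {W-δ} the worst case is 6.
With {W-β} the worst case is 7.
No size-1 selection achieves below 6.

6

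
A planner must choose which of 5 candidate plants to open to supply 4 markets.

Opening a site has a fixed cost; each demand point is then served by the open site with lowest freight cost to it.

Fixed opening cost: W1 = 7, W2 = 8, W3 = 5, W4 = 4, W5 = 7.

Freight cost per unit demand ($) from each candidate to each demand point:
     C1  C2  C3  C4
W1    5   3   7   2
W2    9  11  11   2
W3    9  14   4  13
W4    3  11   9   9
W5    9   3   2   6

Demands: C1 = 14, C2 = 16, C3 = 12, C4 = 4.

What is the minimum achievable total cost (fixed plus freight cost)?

140

Open {W1, W4, W5}: assign each demand point to its cheapest open site.
  C1→W4 14×3=42, C2→W1 16×3=48, C3→W5 12×2=24, C4→W1 4×2=8
  freight cost 122, fixed 18 → total 140.
Compare {W2, W4, W5}: freight cost 122 + fixed 19 = 141.
Compare {W1, W3, W4, W5}: freight cost 122 + fixed 23 = 145.
Compare {W2, W3, W4, W5}: freight cost 122 + fixed 24 = 146.
All other subsets cost ≥ 141. Minimum total cost: 140.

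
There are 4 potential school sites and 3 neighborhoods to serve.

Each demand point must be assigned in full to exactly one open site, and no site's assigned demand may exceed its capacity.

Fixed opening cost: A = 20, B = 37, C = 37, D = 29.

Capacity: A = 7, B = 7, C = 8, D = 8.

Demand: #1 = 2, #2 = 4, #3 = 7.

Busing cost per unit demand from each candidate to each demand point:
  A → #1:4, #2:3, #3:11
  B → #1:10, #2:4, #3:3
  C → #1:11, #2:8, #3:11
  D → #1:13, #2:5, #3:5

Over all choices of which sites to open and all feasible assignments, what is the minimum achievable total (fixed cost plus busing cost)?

98

Open {A, B}; cheapest assignment that respects the capacities:
  A (cap 7, load 6): #1, #2 — cost 2×4 + 4×3 = 20
  B (cap 7, load 7): #3 — cost 7×3 = 21
  Shipping 41, fixed 57 → total 98.
  Any other capacity-feasible assignment to {A, B} ships for at least 41.
Compare {A, D}: its best feasible assignment gives total 104.
Compare {A, B, D}: its best feasible assignment gives total 127.
Every other set of open sites that can feasibly serve all demand totals ≥ 104 even under its best assignment. Minimum: 98.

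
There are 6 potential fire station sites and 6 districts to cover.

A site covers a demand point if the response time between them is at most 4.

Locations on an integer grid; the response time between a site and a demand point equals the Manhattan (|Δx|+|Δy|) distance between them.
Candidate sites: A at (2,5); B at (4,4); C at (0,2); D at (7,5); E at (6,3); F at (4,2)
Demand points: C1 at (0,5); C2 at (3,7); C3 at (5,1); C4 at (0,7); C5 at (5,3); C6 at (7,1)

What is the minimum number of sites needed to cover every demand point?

2

Coverage sets (demand points within 4 of each site):
  A: {C1, C2, C4}
  B: {C2, C3, C5}
  C: {C1}
  D: {C5, C6}
  E: {C3, C5, C6}
  F: {C3, C5, C6}
No single site covers all 6 demand points.
But {A, E} covers everything, so the minimum is 2.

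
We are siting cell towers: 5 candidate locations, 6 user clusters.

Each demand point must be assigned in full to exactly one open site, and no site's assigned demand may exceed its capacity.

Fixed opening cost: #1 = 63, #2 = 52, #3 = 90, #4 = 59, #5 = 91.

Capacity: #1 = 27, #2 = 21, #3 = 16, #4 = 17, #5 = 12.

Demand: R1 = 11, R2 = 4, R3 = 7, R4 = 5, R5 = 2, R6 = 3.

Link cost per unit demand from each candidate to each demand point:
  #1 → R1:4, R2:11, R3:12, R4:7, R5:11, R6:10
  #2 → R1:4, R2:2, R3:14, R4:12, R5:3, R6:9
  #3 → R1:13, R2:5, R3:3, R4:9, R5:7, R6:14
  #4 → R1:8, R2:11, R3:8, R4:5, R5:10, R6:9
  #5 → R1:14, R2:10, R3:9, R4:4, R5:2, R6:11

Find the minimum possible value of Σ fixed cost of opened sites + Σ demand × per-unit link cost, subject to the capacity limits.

277

Open {#2, #4}; cheapest assignment that respects the capacities:
  #2 (cap 21, load 20): R1, R2, R5, R6 — cost 11×4 + 4×2 + 2×3 + 3×9 = 85
  #4 (cap 17, load 12): R3, R4 — cost 7×8 + 5×5 = 81
  Shipping 166, fixed 111 → total 277.
  Any other capacity-feasible assignment to {#2, #4} ships for at least 166.
Compare {#2, #3}: its best feasible assignment gives total 293.
Compare {#2, #5}: its best feasible assignment gives total 311.
Every other set of open sites that can feasibly serve all demand totals ≥ 293 even under its best assignment. Minimum: 277.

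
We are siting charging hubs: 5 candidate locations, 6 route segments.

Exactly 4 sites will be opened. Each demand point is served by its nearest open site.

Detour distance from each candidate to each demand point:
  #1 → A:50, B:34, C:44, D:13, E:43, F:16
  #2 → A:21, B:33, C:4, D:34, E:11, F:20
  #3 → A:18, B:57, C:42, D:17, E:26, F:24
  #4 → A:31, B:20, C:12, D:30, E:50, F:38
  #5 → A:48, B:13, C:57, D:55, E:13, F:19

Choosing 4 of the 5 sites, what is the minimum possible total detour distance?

75

Open {#1, #2, #3, #5}.
  A→#3 18, B→#5 13, C→#2 4, D→#1 13, E→#2 11, F→#1 16  ⇒ total 75.
Compare {#1, #2, #4, #5}: total 78.
Compare {#1, #2, #3, #4}: total 82.
No size-4 selection does better; minimum is 75.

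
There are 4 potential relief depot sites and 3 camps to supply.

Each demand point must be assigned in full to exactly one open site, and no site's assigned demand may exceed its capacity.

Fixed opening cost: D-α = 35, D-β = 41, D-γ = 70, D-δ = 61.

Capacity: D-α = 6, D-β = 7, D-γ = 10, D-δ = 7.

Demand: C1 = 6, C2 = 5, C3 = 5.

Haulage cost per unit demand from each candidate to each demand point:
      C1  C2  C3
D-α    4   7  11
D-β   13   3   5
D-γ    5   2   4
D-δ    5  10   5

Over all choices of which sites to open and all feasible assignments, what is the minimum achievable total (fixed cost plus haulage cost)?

Open {D-α, D-γ}; cheapest assignment that respects the capacities:
  D-α (cap 6, load 6): C1 — cost 6×4 = 24
  D-γ (cap 10, load 10): C2, C3 — cost 5×2 + 5×4 = 30
  Shipping 54, fixed 105 → total 159.
  Any other capacity-feasible assignment to {D-α, D-γ} ships for at least 54.
Compare {D-γ, D-δ}: its best feasible assignment gives total 191.
Compare {D-α, D-β, D-γ}: its best feasible assignment gives total 200.
Every other set of open sites that can feasibly serve all demand totals ≥ 191 even under its best assignment. Minimum: 159.

159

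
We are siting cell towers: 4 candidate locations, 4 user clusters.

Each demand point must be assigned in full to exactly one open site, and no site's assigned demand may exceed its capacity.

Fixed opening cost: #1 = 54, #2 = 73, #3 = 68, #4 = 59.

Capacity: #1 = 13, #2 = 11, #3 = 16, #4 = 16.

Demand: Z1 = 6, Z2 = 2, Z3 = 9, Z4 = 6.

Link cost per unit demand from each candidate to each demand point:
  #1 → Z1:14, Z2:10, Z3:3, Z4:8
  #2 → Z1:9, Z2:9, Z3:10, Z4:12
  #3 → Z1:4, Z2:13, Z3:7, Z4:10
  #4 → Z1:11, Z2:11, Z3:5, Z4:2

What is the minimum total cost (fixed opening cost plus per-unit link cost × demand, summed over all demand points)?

Open {#3, #4}; cheapest assignment that respects the capacities:
  #3 (cap 16, load 8): Z1, Z2 — cost 6×4 + 2×13 = 50
  #4 (cap 16, load 15): Z3, Z4 — cost 9×5 + 6×2 = 57
  Shipping 107, fixed 127 → total 234.
  Any other capacity-feasible assignment to {#3, #4} ships for at least 107.
Compare {#1, #4}: its best feasible assignment gives total 238.
Compare {#1, #3}: its best feasible assignment gives total 253.
Every other set of open sites that can feasibly serve all demand totals ≥ 238 even under its best assignment. Minimum: 234.

234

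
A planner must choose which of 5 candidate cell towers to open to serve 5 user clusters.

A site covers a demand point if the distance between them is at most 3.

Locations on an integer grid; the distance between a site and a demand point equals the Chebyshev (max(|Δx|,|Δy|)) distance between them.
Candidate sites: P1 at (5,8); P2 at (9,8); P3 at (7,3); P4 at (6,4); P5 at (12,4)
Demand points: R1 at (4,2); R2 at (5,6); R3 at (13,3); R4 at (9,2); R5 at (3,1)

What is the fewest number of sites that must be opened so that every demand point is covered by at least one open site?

2

Coverage sets (demand points within 3 of each site):
  P1: {R2}
  P2: {}
  P3: {R1, R2, R4}
  P4: {R1, R2, R4, R5}
  P5: {R3, R4}
No single site covers all 5 demand points.
But {P4, P5} covers everything, so the minimum is 2.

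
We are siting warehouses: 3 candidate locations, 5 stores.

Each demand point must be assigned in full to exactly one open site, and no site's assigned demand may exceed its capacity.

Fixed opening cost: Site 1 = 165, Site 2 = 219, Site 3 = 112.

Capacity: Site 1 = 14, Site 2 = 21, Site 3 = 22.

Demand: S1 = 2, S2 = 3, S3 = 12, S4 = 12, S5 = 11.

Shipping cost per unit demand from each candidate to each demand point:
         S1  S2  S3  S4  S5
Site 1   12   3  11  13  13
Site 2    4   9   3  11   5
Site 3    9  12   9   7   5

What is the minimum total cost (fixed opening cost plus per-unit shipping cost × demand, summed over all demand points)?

Open {Site 1, Site 2, Site 3}; cheapest assignment that respects the capacities:
  Site 1 (cap 14, load 14): S2, S5 — cost 3×3 + 11×13 = 152
  Site 2 (cap 21, load 14): S1, S3 — cost 2×4 + 12×3 = 44
  Site 3 (cap 22, load 12): S4 — cost 12×7 = 84
  Shipping 280, fixed 496 → total 776.
  Any other capacity-feasible assignment to {Site 1, Site 2, Site 3} ships for at least 280.
Total demand is 40; every other set of sites either has combined capacity below 40 or cannot fit the demands without splitting one across sites, so {Site 1, Site 2, Site 3} is the only feasible choice of open sites. Minimum: 776.

776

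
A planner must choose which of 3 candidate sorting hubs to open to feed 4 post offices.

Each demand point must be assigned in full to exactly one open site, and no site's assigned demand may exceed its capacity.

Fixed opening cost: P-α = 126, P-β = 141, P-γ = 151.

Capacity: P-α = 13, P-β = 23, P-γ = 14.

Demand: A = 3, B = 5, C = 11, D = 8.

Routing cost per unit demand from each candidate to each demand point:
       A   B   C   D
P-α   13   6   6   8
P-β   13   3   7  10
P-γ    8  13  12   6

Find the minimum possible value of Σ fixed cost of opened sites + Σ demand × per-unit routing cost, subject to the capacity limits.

Open {P-β, P-γ}; cheapest assignment that respects the capacities:
  P-β (cap 23, load 16): B, C — cost 5×3 + 11×7 = 92
  P-γ (cap 14, load 11): A, D — cost 3×8 + 8×6 = 72
  Shipping 164, fixed 292 → total 456.
  Any other capacity-feasible assignment to {P-β, P-γ} ships for at least 164.
Compare {P-α, P-β}: its best feasible assignment gives total 462.
Compare {P-α, P-γ}: its best feasible assignment gives total 527.
Every other set of open sites that can feasibly serve all demand totals ≥ 462 even under its best assignment. Minimum: 456.

456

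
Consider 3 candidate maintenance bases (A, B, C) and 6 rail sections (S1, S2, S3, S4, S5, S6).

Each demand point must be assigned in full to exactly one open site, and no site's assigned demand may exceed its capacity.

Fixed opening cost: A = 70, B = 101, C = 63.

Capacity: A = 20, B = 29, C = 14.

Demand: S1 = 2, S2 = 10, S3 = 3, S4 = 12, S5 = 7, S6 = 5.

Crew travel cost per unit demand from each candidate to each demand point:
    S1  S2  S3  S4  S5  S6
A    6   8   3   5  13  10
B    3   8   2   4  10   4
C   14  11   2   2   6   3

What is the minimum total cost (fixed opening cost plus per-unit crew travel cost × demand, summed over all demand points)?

361

Open {B, C}; cheapest assignment that respects the capacities:
  B (cap 29, load 27): S1, S2, S3, S4 — cost 2×3 + 10×8 + 3×2 + 12×4 = 140
  C (cap 14, load 12): S5, S6 — cost 7×6 + 5×3 = 57
  Shipping 197, fixed 164 → total 361.
  Any other capacity-feasible assignment to {B, C} ships for at least 197.
Compare {A, B}: its best feasible assignment gives total 401.
Compare {A, B, C}: its best feasible assignment gives total 431.
Every other set of open sites that can feasibly serve all demand totals ≥ 401 even under its best assignment. Minimum: 361.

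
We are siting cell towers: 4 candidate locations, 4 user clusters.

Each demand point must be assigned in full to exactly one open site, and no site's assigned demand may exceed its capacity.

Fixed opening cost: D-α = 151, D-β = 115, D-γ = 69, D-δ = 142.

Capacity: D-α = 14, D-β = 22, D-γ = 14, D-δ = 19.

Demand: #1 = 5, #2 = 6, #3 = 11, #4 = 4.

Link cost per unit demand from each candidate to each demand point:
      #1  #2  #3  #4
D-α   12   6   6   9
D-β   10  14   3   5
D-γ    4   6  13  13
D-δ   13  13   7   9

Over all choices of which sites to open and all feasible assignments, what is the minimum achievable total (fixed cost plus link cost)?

Open {D-β, D-γ}; cheapest assignment that respects the capacities:
  D-β (cap 22, load 15): #3, #4 — cost 11×3 + 4×5 = 53
  D-γ (cap 14, load 11): #1, #2 — cost 5×4 + 6×6 = 56
  Shipping 109, fixed 184 → total 293.
  Any other capacity-feasible assignment to {D-β, D-γ} ships for at least 109.
Compare {D-γ, D-δ}: its best feasible assignment gives total 380.
Compare {D-α, D-β}: its best feasible assignment gives total 405.
Every other set of open sites that can feasibly serve all demand totals ≥ 380 even under its best assignment. Minimum: 293.

293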